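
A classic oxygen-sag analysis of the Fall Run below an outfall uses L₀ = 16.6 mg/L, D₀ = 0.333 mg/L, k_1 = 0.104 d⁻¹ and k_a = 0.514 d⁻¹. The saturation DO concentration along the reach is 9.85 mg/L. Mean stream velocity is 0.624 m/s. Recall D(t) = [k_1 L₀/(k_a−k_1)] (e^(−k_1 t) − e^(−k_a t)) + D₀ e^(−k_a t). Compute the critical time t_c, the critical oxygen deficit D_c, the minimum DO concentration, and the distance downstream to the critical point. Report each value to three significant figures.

t_c = [1/(k_a−k_1)] ln[(k_a/k_1)(1 − D₀(k_a−k_1)/(k_1 L₀))]
= [1/(0.514−0.104)] ln[(0.514/0.104)(1 − 0.333×0.4100/(0.104×16.6))]
= (1/0.4100) ln[4.942 × 0.9209] = 2.439 × ln(4.551) = 2.439 × 1.515 = 3.696 d.
L(t_c) = L₀ e^(−k_1 t_c) = 16.6 × 0.6809 = 11.30 mg/L, and at the critical point k_a D_c = k_1 L, so D_c = (0.104/0.514) × 11.30 = 2.287 mg/L.
Minimum DO = C_s − D_c = 9.85 − 2.287 = 7.563 mg/L.
x_c = v t_c = 0.624 m/s × 3.696 d × 86400 s/d = 199300 m ≈ 199 km.

t_c ≈ 3.70 d; D_c ≈ 2.29 mg/L; min DO ≈ 7.56 mg/L; x_c ≈ 199 km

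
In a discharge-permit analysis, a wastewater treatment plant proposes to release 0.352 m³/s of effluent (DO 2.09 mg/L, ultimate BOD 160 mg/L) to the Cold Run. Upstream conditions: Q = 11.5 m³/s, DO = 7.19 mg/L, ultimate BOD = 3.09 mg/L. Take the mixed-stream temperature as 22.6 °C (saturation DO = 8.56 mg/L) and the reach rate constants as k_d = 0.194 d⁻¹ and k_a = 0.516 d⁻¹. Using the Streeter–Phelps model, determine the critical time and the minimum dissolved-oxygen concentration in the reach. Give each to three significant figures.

t_c ≈ 1.81 d; minimum DO ≈ 6.51 mg/L

Mixed DO = (11.5×7.19 + 0.352×2.09)/(11.5+0.352) = 83.42/11.85 = 7.039 mg/L.
Mixed L₀ = (11.5×3.09 + 0.352×160)/(11.85) = 91.85/11.85 = 7.750 mg/L.
Initial deficit D₀ = C_s − DO₀ = 8.56 − 7.039 = 1.521 mg/L.
t_c = (1/0.3220) ln[(0.516/0.194)(1 − 1.521×0.3220/(0.194×7.750))] = 3.106 × ln(1.793) = 1.814 d.
D_c = (0.194/0.516) × 7.750 × e^(−0.194×1.814) = 0.3760 × 7.750 × 0.7034 = 2.050 mg/L.
Minimum DO = 8.56 − 2.050 = 6.510 mg/L.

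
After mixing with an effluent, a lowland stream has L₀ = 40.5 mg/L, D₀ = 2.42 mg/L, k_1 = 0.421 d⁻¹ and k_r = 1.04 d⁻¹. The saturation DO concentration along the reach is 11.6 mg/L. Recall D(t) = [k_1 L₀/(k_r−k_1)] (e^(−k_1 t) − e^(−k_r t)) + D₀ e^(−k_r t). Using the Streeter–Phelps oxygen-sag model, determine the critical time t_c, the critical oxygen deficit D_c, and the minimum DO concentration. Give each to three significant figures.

t_c ≈ 1.31 d; D_c ≈ 9.44 mg/L; min DO ≈ 2.16 mg/L

With k_r/k_1 = 2.470 and 1 − D₀(k_r−k_1)/(k_1 L₀) = 0.9121,
t_c = ln(2.470 × 0.9121) / (1.04 − 0.421) = ln(2.253) / 0.6190 = 0.8124/0.6190 = 1.312 d.
D_c = (k_1/k_r) L₀ e^(−k_1 t_c) = (0.421/1.04) × 40.5 × e^(−0.421×1.312) = 0.4048 × 40.5 × 0.5755 = 9.435 mg/L.
Minimum DO = C_s − D_c = 11.6 − 9.435 = 2.165 mg/L.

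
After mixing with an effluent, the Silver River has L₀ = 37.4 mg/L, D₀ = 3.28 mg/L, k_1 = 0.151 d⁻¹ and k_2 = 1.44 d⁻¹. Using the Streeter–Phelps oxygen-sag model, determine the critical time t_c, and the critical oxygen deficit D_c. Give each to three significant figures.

t_c ≈ 0.678 d; D_c ≈ 3.54 mg/L

At the critical point dD/dt = 0, so k_1 L₀ e^(−k_1 t) = k_2 D. Substituting D(t) from the Streeter–Phelps equation and solving for t gives
t_c = ln[(k_2/k_1)(1 − D₀(k_2−k_1)/(k_1 L₀))] / (k_2−k_1).
Here k_2−k_1 = 1.289 d⁻¹ and 1 − D₀(k_2−k_1)/(k_1 L₀) = 1 − 3.28×1.289/(0.151×37.4) = 0.2514, so
t_c = ln(9.536 × 0.2514) / 1.289 = 0.8742 / 1.289 = 0.6782 d.
D_c = (k_1/k_2) L₀ e^(−k_1 t_c) = (0.151/1.44) × 37.4 × e^(−0.151×0.6782) = 0.1049 × 37.4 × 0.9027 = 3.540 mg/L.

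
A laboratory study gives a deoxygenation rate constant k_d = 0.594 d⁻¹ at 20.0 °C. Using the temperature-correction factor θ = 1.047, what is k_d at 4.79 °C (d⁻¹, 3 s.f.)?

k_d ≈ 0.295 d⁻¹

k_d(T₂) = k_d(T₁) · θ^(T₂−T₁) = 0.594 × 1.047^(4.79−20.0)
= 0.594 × 1.047^-15.2 = 0.594 × 0.4973 = 0.2954 d⁻¹.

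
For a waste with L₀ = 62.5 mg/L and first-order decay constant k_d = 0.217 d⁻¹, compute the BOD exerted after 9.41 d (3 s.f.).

y_t = L₀(1 − e^(−k_d t)) = 62.5 × (1 − e^(−0.217×9.41))
= 62.5 × (1 − 0.1298) = 62.5 × 0.8702 = 54.39 mg/L.

y ≈ 54.4 mg/L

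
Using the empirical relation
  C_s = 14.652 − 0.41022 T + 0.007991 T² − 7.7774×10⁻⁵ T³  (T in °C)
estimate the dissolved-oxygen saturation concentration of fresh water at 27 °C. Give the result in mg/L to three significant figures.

C_s = 14.652 − 0.41022×27 + 0.007991×27² − 7.7774×10⁻⁵×27³ = 7.871 mg/L.

C_s ≈ 7.87 mg/L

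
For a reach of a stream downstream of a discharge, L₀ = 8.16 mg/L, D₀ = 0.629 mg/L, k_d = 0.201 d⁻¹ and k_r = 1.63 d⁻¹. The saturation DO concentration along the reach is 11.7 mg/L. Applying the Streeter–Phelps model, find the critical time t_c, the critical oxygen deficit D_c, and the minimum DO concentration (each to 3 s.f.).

With k_r/k_d = 8.109 and 1 − D₀(k_r−k_d)/(k_d L₀) = 0.4520,
t_c = ln(8.109 × 0.4520) / (1.63 − 0.201) = ln(3.665) / 1.429 = 1.299/1.429 = 0.9090 d.
D_c = (k_d/k_r) L₀ e^(−k_d t_c) = (0.201/1.63) × 8.16 × e^(−0.201×0.9090) = 0.1233 × 8.16 × 0.8330 = 0.8382 mg/L.
Minimum DO = C_s − D_c = 11.7 − 0.8382 = 10.86 mg/L.

t_c ≈ 0.909 d; D_c ≈ 0.838 mg/L; min DO ≈ 10.9 mg/L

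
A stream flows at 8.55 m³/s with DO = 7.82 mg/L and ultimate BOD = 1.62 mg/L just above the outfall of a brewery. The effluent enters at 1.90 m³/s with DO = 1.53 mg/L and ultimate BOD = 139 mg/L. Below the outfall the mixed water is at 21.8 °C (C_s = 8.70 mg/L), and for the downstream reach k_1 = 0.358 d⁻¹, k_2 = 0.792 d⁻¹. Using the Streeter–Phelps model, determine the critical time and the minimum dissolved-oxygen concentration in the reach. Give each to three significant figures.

t_c ≈ 1.61 d; minimum DO ≈ 1.94 mg/L

Mixed DO = (8.55×7.82 + 1.90×1.53)/(8.55+1.90) = 69.77/10.45 = 6.676 mg/L.
Mixed L₀ = (8.55×1.62 + 1.90×139)/(10.45) = 278.0/10.45 = 26.60 mg/L.
Initial deficit D₀ = C_s − DO₀ = 8.70 − 6.676 = 2.024 mg/L.
t_c = (1/0.4340) ln[(0.792/0.358)(1 − 2.024×0.4340/(0.358×26.60))] = 2.304 × ln(2.008) = 1.607 d.
D_c = (0.358/0.792) × 26.60 × e^(−0.358×1.607) = 0.4520 × 26.60 × 0.5626 = 6.764 mg/L.
Minimum DO = 8.70 − 6.764 = 1.936 mg/L.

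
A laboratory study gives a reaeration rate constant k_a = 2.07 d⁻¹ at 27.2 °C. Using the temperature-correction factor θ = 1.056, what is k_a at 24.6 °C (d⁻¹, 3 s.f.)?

k_a(T₂) = k_a(T₁) · θ^(T₂−T₁) = 2.07 × 1.056^(24.6−27.2)
= 2.07 × 1.056^-2.60 = 2.07 × 0.8679 = 1.797 d⁻¹.

k_a ≈ 1.80 d⁻¹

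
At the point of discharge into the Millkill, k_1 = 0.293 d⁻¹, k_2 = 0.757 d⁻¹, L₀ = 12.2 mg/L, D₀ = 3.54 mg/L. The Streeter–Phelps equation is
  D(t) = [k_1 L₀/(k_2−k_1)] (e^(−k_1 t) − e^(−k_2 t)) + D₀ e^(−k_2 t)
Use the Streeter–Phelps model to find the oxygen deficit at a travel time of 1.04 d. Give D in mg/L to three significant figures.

D ≈ 3.79 mg/L

k_1 L₀/(k_2−k_1) = 0.293×12.2/(0.757−0.293) = 3.575/0.4640 = 7.704 mg/L.
e^(−k_1 t) = e^(−0.293×1.040) = 0.7373; e^(−k_2 t) = e^(−0.757×1.040) = 0.4551.
D = 7.704 × (0.7373 − 0.4551) + 3.54 × 0.4551 = 2.174 + 1.611 = 3.785 mg/L.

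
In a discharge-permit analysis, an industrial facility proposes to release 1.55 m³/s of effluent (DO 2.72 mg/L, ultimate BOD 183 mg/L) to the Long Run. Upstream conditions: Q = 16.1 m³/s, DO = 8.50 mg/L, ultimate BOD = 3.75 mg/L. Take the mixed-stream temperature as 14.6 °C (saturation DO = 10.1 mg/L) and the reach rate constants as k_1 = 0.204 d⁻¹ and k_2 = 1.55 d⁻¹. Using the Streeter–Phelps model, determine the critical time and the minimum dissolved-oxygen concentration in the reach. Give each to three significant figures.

Mixed DO = (16.1×8.50 + 1.55×2.72)/(16.1+1.55) = 141.1/17.65 = 7.992 mg/L.
Mixed L₀ = (16.1×3.75 + 1.55×183)/(17.65) = 344.0/17.65 = 19.49 mg/L.
Initial deficit D₀ = C_s − DO₀ = 10.1 − 7.992 = 2.108 mg/L.
t_c = (1/1.346) ln[(1.55/0.204)(1 − 2.108×1.346/(0.204×19.49))] = 0.7429 × ln(2.177) = 0.5781 d.
D_c = (0.204/1.55) × 19.49 × e^(−0.204×0.5781) = 0.1316 × 19.49 × 0.8888 = 2.280 mg/L.
Minimum DO = 10.1 − 2.280 = 7.820 mg/L.

t_c ≈ 0.578 d; minimum DO ≈ 7.82 mg/L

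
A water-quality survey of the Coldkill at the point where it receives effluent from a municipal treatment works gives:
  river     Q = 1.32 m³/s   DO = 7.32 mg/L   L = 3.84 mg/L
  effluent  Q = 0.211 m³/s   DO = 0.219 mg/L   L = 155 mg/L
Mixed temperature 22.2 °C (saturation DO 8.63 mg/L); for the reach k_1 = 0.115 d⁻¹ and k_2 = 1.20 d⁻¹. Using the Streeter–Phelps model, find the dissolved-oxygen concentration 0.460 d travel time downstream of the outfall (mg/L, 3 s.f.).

Mixed DO = (1.32×7.32 + 0.211×0.219)/(1.32+0.211) = 9.709/1.531 = 6.341 mg/L.
Mixed L₀ = (1.32×3.84 + 0.211×155)/(1.531) = 37.77/1.531 = 24.67 mg/L.
Initial deficit D₀ = C_s − DO₀ = 8.63 − 6.341 = 2.289 mg/L.
D(0.460) = [0.115×24.67/(1.20−0.115)](e^(−0.115×0.460) − e^(−1.20×0.460)) + 2.289 e^(−1.20×0.460)
= 2.615 × (0.9485 − 0.5758) + 2.289 × 0.5758 = 2.292 mg/L.
DO = 8.63 − 2.292 = 6.338 mg/L.

DO ≈ 6.34 mg/L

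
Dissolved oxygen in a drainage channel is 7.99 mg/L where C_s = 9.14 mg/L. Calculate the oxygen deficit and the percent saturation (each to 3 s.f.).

D = C_s − C = 9.14 − 7.99 = 1.15 mg/L.
% saturation = 7.99/9.14 × 100 = 87.4 %.

D ≈ 1.15 mg/L; 87.4 % saturation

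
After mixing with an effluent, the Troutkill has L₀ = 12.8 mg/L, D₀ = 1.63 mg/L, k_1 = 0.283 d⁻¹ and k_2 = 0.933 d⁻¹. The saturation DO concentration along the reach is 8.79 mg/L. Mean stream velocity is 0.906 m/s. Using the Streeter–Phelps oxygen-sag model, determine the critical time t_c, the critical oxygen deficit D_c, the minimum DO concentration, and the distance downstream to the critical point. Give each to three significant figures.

t_c ≈ 1.30 d; D_c ≈ 2.69 mg/L; min DO ≈ 6.10 mg/L; x_c ≈ 102 km

At the critical point dD/dt = 0, so k_1 L₀ e^(−k_1 t) = k_2 D. Substituting D(t) from the Streeter–Phelps equation and solving for t gives
t_c = ln[(k_2/k_1)(1 − D₀(k_2−k_1)/(k_1 L₀))] / (k_2−k_1).
Here k_2−k_1 = 0.6500 d⁻¹ and 1 − D₀(k_2−k_1)/(k_1 L₀) = 1 − 1.63×0.6500/(0.283×12.8) = 0.7075, so
t_c = ln(3.297 × 0.7075) / 0.6500 = 0.8470 / 0.6500 = 1.303 d.
L(t_c) = L₀ e^(−k_1 t_c) = 12.8 × 0.6916 = 8.852 mg/L, and at the critical point k_2 D_c = k_1 L, so D_c = (0.283/0.933) × 8.852 = 2.685 mg/L.
Minimum DO = C_s − D_c = 8.79 − 2.685 = 6.105 mg/L.
x_c = v t_c = 0.906 m/s × 1.303 d × 86400 s/d = 102000 m ≈ 102 km.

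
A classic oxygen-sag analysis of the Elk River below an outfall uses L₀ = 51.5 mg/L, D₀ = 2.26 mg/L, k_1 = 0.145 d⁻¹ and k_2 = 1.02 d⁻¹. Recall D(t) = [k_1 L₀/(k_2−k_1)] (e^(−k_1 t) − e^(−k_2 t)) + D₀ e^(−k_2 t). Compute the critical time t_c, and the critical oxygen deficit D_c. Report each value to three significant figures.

t_c = [1/(k_2−k_1)] ln[(k_2/k_1)(1 − D₀(k_2−k_1)/(k_1 L₀))]
= [1/(1.02−0.145)] ln[(1.02/0.145)(1 − 2.26×0.8750/(0.145×51.5))]
= (1/0.8750) ln[7.034 × 0.7352] = 1.143 × ln(5.172) = 1.143 × 1.643 = 1.878 d.
D_c = (k_1/k_2) L₀ e^(−k_1 t_c) = (0.145/1.02) × 51.5 × e^(−0.145×1.878) = 0.1422 × 51.5 × 0.7616 = 5.576 mg/L.

t_c ≈ 1.88 d; D_c ≈ 5.58 mg/L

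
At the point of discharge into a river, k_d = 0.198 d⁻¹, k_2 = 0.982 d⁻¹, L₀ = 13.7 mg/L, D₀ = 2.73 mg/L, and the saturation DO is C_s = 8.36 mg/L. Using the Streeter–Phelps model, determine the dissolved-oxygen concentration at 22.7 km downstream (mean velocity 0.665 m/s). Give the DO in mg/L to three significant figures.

DO ≈ 5.66 mg/L

Travel time t = x/v = 22.7 km / (0.665 m/s) = 22700 m / 0.665 m/s = 34140 s = 0.3951 d.
k_d L₀/(k_2−k_d) = 0.198×13.7/(0.982−0.198) = 2.713/0.7840 = 3.460 mg/L.
e^(−k_d t) = e^(−0.198×0.3951) = 0.9248; e^(−k_2 t) = e^(−0.982×0.3951) = 0.6784.
D = 3.460 × (0.9248 − 0.6784) + 2.73 × 0.6784 = 0.8523 + 1.852 = 2.704 mg/L.
DO = C_s − D = 8.36 − 2.704 = 5.656 mg/L.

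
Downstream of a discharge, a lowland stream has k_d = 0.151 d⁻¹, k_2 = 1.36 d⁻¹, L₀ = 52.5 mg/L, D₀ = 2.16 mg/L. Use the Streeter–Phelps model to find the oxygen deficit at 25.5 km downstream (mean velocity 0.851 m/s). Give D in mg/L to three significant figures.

D ≈ 3.48 mg/L

Travel time t = x/v = 25.5 km / (0.851 m/s) = 25500 m / 0.851 m/s = 29960 s = 0.3468 d.
k_d L₀/(k_2−k_d) = 0.151×52.5/(1.36−0.151) = 7.927/1.209 = 6.557 mg/L.
e^(−k_d t) = e^(−0.151×0.3468) = 0.9490; e^(−k_2 t) = e^(−1.36×0.3468) = 0.6240.
D = 6.557 × (0.9490 − 0.6240) + 2.16 × 0.6240 = 2.131 + 1.348 = 3.479 mg/L.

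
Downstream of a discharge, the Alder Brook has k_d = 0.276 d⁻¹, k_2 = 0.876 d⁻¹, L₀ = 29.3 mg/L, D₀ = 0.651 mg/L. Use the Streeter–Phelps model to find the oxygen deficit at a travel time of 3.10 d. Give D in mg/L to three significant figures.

k_d L₀/(k_2−k_d) = 0.276×29.3/(0.876−0.276) = 8.087/0.6000 = 13.48 mg/L.
e^(−k_d t) = e^(−0.276×3.100) = 0.4250; e^(−k_2 t) = e^(−0.876×3.100) = 0.06617.
D = 13.48 × (0.4250 − 0.06617) + 0.651 × 0.06617 = 4.837 + 0.04307 = 4.880 mg/L.

D ≈ 4.88 mg/L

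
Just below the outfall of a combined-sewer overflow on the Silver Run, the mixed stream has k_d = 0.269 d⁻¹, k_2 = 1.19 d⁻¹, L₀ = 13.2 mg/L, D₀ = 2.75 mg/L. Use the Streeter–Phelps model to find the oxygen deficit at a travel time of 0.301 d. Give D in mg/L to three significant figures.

D ≈ 2.78 mg/L

k_d L₀/(k_2−k_d) = 0.269×13.2/(1.19−0.269) = 3.551/0.9210 = 3.855 mg/L.
e^(−k_d t) = e^(−0.269×0.3010) = 0.9222; e^(−k_2 t) = e^(−1.19×0.3010) = 0.6989.
D = 3.855 × (0.9222 − 0.6989) + 2.75 × 0.6989 = 0.8608 + 1.922 = 2.783 mg/L.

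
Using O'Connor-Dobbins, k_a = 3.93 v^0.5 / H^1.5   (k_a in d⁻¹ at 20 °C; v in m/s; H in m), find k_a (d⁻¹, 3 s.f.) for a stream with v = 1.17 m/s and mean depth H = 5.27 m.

k_a ≈ 0.351 d⁻¹

k_a = 3.93 × 1.17^0.5 / 5.27^1.5 = 3.93 × 1.082 / 12.10 = 0.3514 d⁻¹.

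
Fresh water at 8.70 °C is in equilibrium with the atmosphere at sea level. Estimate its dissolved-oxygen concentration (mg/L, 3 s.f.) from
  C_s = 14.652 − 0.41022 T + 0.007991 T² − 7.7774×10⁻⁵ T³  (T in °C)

C_s ≈ 11.6 mg/L

C_s = 14.652 − 0.41022×8.70 + 0.007991×8.70² − 7.7774×10⁻⁵×8.70³ = 11.64 mg/L.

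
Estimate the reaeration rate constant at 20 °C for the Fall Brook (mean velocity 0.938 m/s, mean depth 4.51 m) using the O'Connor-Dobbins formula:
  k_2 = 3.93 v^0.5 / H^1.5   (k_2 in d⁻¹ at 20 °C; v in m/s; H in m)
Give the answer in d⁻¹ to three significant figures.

k_2 = 3.93 × 0.938^0.5 / 4.51^1.5 = 3.93 × 0.9685 / 9.578 = 0.3974 d⁻¹.

k_2 ≈ 0.397 d⁻¹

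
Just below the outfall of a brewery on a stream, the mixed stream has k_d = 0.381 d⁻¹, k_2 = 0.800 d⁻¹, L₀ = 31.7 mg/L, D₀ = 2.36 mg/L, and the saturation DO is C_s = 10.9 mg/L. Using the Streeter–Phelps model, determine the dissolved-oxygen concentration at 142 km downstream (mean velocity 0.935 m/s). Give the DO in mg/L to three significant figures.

Travel time t = x/v = 142 km / (0.935 m/s) = 142000 m / 0.935 m/s = 151900 s = 1.758 d.
k_d L₀/(k_2−k_d) = 0.381×31.7/(0.800−0.381) = 12.08/0.4190 = 28.83 mg/L.
e^(−k_d t) = e^(−0.381×1.758) = 0.5119; e^(−k_2 t) = e^(−0.800×1.758) = 0.2451.
D = 28.83 × (0.5119 − 0.2451) + 2.36 × 0.2451 = 7.690 + 0.5784 = 8.269 mg/L.
DO = C_s − D = 10.9 − 8.269 = 2.631 mg/L.

DO ≈ 2.63 mg/L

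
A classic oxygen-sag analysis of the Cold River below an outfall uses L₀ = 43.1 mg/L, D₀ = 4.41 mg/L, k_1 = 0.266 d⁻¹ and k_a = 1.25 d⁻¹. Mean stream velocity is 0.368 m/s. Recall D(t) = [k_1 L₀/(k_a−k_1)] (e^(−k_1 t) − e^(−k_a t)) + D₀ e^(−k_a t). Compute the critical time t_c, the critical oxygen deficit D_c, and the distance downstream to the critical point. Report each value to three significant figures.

t_c = [1/(k_a−k_1)] ln[(k_a/k_1)(1 − D₀(k_a−k_1)/(k_1 L₀))]
= [1/(1.25−0.266)] ln[(1.25/0.266)(1 − 4.41×0.9840/(0.266×43.1))]
= (1/0.9840) ln[4.699 × 0.6215] = 1.016 × ln(2.921) = 1.016 × 1.072 = 1.089 d.
L(t_c) = L₀ e^(−k_1 t_c) = 43.1 × 0.7485 = 32.26 mg/L, and at the critical point k_a D_c = k_1 L, so D_c = (0.266/1.25) × 32.26 = 6.865 mg/L.
x_c = v t_c = 0.368 m/s × 1.089 d × 86400 s/d = 34630 m ≈ 34.6 km.

t_c ≈ 1.09 d; D_c ≈ 6.86 mg/L; x_c ≈ 34.6 km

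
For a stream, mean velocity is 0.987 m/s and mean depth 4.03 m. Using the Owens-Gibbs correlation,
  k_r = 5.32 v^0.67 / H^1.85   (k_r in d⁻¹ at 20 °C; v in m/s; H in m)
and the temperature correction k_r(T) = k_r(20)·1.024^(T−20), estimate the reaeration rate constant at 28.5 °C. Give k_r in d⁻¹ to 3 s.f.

k_r ≈ 0.490 d⁻¹

k_r(20) = 5.32 × 0.987^0.67 / 4.03^1.85 = 5.32 × 0.9913 / 13.18 = 0.4002 d⁻¹.
k_r(28.5) = 0.4002 × 1.024^(28.5−20) = 0.4002 × 1.223 = 0.4896 d⁻¹.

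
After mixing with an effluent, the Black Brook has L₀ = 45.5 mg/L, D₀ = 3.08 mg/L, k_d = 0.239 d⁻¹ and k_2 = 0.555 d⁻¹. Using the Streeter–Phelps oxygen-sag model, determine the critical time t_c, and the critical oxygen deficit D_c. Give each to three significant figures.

t_c = [1/(k_2−k_d)] ln[(k_2/k_d)(1 − D₀(k_2−k_d)/(k_d L₀))]
= [1/(0.555−0.239)] ln[(0.555/0.239)(1 − 3.08×0.3160/(0.239×45.5))]
= (1/0.3160) ln[2.322 × 0.9105] = 3.165 × ln(2.114) = 3.165 × 0.7487 = 2.369 d.
D_c = (k_d/k_2) L₀ e^(−k_d t_c) = (0.239/0.555) × 45.5 × e^(−0.239×2.369) = 0.4306 × 45.5 × 0.5676 = 11.12 mg/L.

t_c ≈ 2.37 d; D_c ≈ 11.1 mg/L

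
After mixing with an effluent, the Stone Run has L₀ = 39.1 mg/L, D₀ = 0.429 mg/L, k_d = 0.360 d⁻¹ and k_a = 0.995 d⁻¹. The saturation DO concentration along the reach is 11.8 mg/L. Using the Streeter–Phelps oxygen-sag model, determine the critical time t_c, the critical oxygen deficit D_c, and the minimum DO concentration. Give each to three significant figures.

t_c = [1/(k_a−k_d)] ln[(k_a/k_d)(1 − D₀(k_a−k_d)/(k_d L₀))]
= [1/(0.995−0.360)] ln[(0.995/0.360)(1 − 0.429×0.6350/(0.360×39.1))]
= (1/0.6350) ln[2.764 × 0.9806] = 1.575 × ln(2.710) = 1.575 × 0.9971 = 1.570 d.
L(t_c) = L₀ e^(−k_d t_c) = 39.1 × 0.5682 = 22.22 mg/L, and at the critical point k_a D_c = k_d L, so D_c = (0.360/0.995) × 22.22 = 8.038 mg/L.
Minimum DO = C_s − D_c = 11.8 − 8.038 = 3.762 mg/L.

t_c ≈ 1.57 d; D_c ≈ 8.04 mg/L; min DO ≈ 3.76 mg/L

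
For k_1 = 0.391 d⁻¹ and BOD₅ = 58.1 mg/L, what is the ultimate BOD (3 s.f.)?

L₀ ≈ 67.7 mg/L

BOD₅ = L₀(1 − e^(−5k_1)) ⇒ L₀ = BOD₅ / (1 − e^(−5×0.391))
= 58.1 / (1 − 0.1416) = 58.1 / 0.8584 = 67.68 mg/L.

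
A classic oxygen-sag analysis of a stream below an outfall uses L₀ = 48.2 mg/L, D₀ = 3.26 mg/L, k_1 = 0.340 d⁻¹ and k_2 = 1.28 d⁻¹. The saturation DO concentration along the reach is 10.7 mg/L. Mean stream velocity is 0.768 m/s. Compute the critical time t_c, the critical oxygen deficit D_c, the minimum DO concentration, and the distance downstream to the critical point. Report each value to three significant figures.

t_c ≈ 1.19 d; D_c ≈ 8.54 mg/L; min DO ≈ 2.16 mg/L; x_c ≈ 79.0 km

With k_2/k_1 = 3.765 and 1 − D₀(k_2−k_1)/(k_1 L₀) = 0.8130,
t_c = ln(3.765 × 0.8130) / (1.28 − 0.340) = ln(3.061) / 0.9400 = 1.119/0.9400 = 1.190 d.
L(t_c) = L₀ e^(−k_1 t_c) = 48.2 × 0.6672 = 32.16 mg/L, and at the critical point k_2 D_c = k_1 L, so D_c = (0.340/1.28) × 32.16 = 8.543 mg/L.
Minimum DO = C_s − D_c = 10.7 − 8.543 = 2.157 mg/L.
x_c = v t_c = 0.768 m/s × 1.190 d × 86400 s/d = 78970 m ≈ 79.0 km.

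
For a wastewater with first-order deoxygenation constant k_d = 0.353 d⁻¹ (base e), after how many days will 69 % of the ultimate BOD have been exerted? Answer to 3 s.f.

t ≈ 3.32 d

y/L₀ = 1 − e^(−k_d t) = 0.69 ⇒ e^(−k_d t) = 0.310
t = −ln(0.310) / 0.353 = 1.171 / 0.353 = 3.318 d.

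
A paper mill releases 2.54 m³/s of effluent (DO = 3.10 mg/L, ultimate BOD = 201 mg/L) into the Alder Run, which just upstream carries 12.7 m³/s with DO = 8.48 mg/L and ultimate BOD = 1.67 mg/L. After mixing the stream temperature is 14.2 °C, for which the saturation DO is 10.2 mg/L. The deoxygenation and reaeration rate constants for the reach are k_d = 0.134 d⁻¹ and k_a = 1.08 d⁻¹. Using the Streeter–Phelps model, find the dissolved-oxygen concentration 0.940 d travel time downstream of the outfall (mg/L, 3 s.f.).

Mixed DO = (12.7×8.48 + 2.54×3.10)/(12.7+2.54) = 115.6/15.24 = 7.583 mg/L.
Mixed L₀ = (12.7×1.67 + 2.54×201)/(15.24) = 531.7/15.24 = 34.89 mg/L.
Initial deficit D₀ = C_s − DO₀ = 10.2 − 7.583 = 2.617 mg/L.
D(0.940) = [0.134×34.89/(1.08−0.134)](e^(−0.134×0.940) − e^(−1.08×0.940)) + 2.617 e^(−1.08×0.940)
= 4.942 × (0.8817 − 0.3623) + 2.617 × 0.3623 = 3.515 mg/L.
DO = 10.2 − 3.515 = 6.685 mg/L.

DO ≈ 6.69 mg/L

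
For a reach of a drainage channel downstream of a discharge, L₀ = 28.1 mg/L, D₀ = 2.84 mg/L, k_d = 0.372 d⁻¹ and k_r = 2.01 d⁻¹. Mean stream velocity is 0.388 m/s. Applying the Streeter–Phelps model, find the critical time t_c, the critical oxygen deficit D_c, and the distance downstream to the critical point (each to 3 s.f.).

At the critical point dD/dt = 0, so k_d L₀ e^(−k_d t) = k_r D. Substituting D(t) from the Streeter–Phelps equation and solving for t gives
t_c = ln[(k_r/k_d)(1 − D₀(k_r−k_d)/(k_d L₀))] / (k_r−k_d).
Here k_r−k_d = 1.638 d⁻¹ and 1 − D₀(k_r−k_d)/(k_d L₀) = 1 − 2.84×1.638/(0.372×28.1) = 0.5550, so
t_c = ln(5.403 × 0.5550) / 1.638 = 1.098 / 1.638 = 0.6704 d.
D_c = (k_d/k_r) L₀ e^(−k_d t_c) = (0.372/2.01) × 28.1 × e^(−0.372×0.6704) = 0.1851 × 28.1 × 0.7793 = 4.053 mg/L.
x_c = v t_c = 0.388 m/s × 0.6704 d × 86400 s/d = 22480 m ≈ 22.5 km.

t_c ≈ 0.670 d; D_c ≈ 4.05 mg/L; x_c ≈ 22.5 km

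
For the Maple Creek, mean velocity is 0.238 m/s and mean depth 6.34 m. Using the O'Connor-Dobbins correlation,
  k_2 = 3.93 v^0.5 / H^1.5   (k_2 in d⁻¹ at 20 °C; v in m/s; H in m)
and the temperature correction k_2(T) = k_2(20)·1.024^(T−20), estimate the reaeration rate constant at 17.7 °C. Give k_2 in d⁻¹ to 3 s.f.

k_2(20) = 3.93 × 0.238^0.5 / 6.34^1.5 = 3.93 × 0.4879 / 15.96 = 0.1201 d⁻¹.
k_2(17.7) = 0.1201 × 1.024^(17.7−20) = 0.1201 × 0.9469 = 0.1137 d⁻¹.

k_2 ≈ 0.114 d⁻¹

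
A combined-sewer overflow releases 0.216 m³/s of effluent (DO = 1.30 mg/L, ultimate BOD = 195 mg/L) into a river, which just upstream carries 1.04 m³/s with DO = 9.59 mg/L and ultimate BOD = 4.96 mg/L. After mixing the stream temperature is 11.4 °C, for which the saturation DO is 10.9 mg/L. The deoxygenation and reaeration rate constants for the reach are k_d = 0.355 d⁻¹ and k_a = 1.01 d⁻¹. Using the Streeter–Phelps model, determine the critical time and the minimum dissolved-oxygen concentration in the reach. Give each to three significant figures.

Mixed DO = (1.04×9.59 + 0.216×1.30)/(1.04+0.216) = 10.25/1.256 = 8.164 mg/L.
Mixed L₀ = (1.04×4.96 + 0.216×195)/(1.256) = 47.28/1.256 = 37.64 mg/L.
Initial deficit D₀ = C_s − DO₀ = 10.9 − 8.164 = 2.736 mg/L.
t_c = (1/0.6550) ln[(1.01/0.355)(1 − 2.736×0.6550/(0.355×37.64))] = 1.527 × ln(2.464) = 1.377 d.
D_c = (0.355/1.01) × 37.64 × e^(−0.355×1.377) = 0.3515 × 37.64 × 0.6134 = 8.116 mg/L.
Minimum DO = 10.9 − 8.116 = 2.784 mg/L.

t_c ≈ 1.38 d; minimum DO ≈ 2.78 mg/L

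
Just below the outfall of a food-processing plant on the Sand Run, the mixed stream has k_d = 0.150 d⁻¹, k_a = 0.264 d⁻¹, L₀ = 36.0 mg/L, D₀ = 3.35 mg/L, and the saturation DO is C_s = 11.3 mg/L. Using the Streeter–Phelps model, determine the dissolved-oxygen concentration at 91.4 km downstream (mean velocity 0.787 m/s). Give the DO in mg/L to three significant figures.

DO ≈ 3.45 mg/L

Travel time t = x/v = 91.4 km / (0.787 m/s) = 91400 m / 0.787 m/s = 116100 s = 1.344 d.
k_d L₀/(k_a−k_d) = 0.150×36.0/(0.264−0.150) = 5.400/0.1140 = 47.37 mg/L.
e^(−k_d t) = e^(−0.150×1.344) = 0.8174; e^(−k_a t) = e^(−0.264×1.344) = 0.7013.
D = 47.37 × (0.8174 − 0.7013) + 3.35 × 0.7013 = 5.501 + 2.349 = 7.850 mg/L.
DO = C_s − D = 11.3 − 7.850 = 3.450 mg/L.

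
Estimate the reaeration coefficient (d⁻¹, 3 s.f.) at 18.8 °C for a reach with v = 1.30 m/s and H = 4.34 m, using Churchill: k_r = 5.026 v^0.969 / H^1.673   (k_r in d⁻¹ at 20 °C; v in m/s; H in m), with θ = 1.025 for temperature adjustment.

k_r(20) = 5.026 × 1.30^0.969 / 4.34^1.673 = 5.026 × 1.289 / 11.66 = 0.5560 d⁻¹.
k_r(18.8) = 0.5560 × 1.025^(18.8−20) = 0.5560 × 0.9708 = 0.5398 d⁻¹.

k_r ≈ 0.540 d⁻¹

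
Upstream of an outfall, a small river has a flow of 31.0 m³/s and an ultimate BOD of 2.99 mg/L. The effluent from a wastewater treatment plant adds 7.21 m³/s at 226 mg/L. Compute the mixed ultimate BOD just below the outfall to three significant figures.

45.1 mg/L

Flow-weighted mixing: C = (Q_r C_r + Q_w C_w)/(Q_r + Q_w)
= (31.0×2.99 + 7.21×226)/(31.0 + 7.21) = 1722/38.21 = 45.07 mg/L.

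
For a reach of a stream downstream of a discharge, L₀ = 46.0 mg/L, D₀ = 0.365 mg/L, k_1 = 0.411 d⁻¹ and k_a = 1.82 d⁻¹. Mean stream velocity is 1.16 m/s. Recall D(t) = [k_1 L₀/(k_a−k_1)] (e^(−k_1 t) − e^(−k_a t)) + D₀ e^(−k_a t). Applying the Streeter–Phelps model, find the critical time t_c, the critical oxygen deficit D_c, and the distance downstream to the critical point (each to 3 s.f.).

t_c ≈ 1.04 d; D_c ≈ 6.78 mg/L; x_c ≈ 104 km

At the critical point dD/dt = 0, so k_1 L₀ e^(−k_1 t) = k_a D. Substituting D(t) from the Streeter–Phelps equation and solving for t gives
t_c = ln[(k_a/k_1)(1 − D₀(k_a−k_1)/(k_1 L₀))] / (k_a−k_1).
Here k_a−k_1 = 1.409 d⁻¹ and 1 − D₀(k_a−k_1)/(k_1 L₀) = 1 − 0.365×1.409/(0.411×46.0) = 0.9728, so
t_c = ln(4.428 × 0.9728) / 1.409 = 1.460 / 1.409 = 1.036 d.
L(t_c) = L₀ e^(−k_1 t_c) = 46.0 × 0.6531 = 30.04 mg/L, and at the critical point k_a D_c = k_1 L, so D_c = (0.411/1.82) × 30.04 = 6.785 mg/L.
x_c = v t_c = 1.16 m/s × 1.036 d × 86400 s/d = 103900 m ≈ 104 km.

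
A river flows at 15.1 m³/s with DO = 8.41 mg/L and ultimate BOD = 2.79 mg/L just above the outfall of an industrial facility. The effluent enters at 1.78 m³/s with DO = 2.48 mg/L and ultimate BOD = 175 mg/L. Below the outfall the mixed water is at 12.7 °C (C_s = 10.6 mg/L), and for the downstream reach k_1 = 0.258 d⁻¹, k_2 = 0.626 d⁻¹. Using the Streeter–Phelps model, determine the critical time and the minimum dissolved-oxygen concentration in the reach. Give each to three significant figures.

Mixed DO = (15.1×8.41 + 1.78×2.48)/(15.1+1.78) = 131.4/16.88 = 7.785 mg/L.
Mixed L₀ = (15.1×2.79 + 1.78×175)/(16.88) = 353.6/16.88 = 20.95 mg/L.
Initial deficit D₀ = C_s − DO₀ = 10.6 − 7.785 = 2.815 mg/L.
t_c = (1/0.3680) ln[(0.626/0.258)(1 − 2.815×0.3680/(0.258×20.95))] = 2.717 × ln(1.961) = 1.830 d.
D_c = (0.258/0.626) × 20.95 × e^(−0.258×1.830) = 0.4121 × 20.95 × 0.6236 = 5.384 mg/L.
Minimum DO = 10.6 − 5.384 = 5.216 mg/L.

t_c ≈ 1.83 d; minimum DO ≈ 5.22 mg/L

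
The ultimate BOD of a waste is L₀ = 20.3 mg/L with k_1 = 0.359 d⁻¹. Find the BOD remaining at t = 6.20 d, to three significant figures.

L_t = L₀ e^(−k_1 t) = 20.3 × e^(−0.359×6.20) = 20.3 × 0.1080 = 2.192 mg/L.

L ≈ 2.19 mg/L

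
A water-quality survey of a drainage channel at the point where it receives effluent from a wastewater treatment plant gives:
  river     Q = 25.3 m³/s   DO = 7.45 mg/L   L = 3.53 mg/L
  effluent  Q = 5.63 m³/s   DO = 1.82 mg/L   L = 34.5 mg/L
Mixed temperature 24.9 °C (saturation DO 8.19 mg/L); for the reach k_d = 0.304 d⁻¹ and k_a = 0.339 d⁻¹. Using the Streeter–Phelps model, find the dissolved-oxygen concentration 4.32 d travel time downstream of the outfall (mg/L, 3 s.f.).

Mixed DO = (25.3×7.45 + 5.63×1.82)/(25.3+5.63) = 198.7/30.93 = 6.425 mg/L.
Mixed L₀ = (25.3×3.53 + 5.63×34.5)/(30.93) = 283.5/30.93 = 9.167 mg/L.
Initial deficit D₀ = C_s − DO₀ = 8.19 − 6.425 = 1.765 mg/L.
D(4.32) = [0.304×9.167/(0.339−0.304)](e^(−0.304×4.32) − e^(−0.339×4.32)) + 1.765 e^(−0.339×4.32)
= 79.62 × (0.2689 − 0.2312) + 1.765 × 0.2312 = 3.413 mg/L.
DO = 8.19 − 3.413 = 4.777 mg/L.

DO ≈ 4.78 mg/L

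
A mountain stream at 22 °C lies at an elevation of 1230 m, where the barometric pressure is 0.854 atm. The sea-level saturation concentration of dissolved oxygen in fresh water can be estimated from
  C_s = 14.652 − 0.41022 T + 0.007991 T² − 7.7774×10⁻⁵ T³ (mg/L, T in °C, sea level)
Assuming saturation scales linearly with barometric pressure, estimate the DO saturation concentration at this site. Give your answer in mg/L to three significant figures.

C_s ≈ 7.40 mg/L

At sea level: C_s = 14.652 − 0.41022×22 + 0.007991×22² − 7.7774×10⁻⁵×22³ = 8.667 mg/L.
Pressure correction: C_s' = 8.667 × 0.854 = 7.401 mg/L.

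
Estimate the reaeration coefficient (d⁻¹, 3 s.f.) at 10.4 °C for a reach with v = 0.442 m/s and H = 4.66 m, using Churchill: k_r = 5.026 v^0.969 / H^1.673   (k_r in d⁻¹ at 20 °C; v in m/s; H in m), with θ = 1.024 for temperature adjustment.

k_r ≈ 0.138 d⁻¹

k_r(20) = 5.026 × 0.442^0.969 / 4.66^1.673 = 5.026 × 0.4533 / 13.13 = 0.1736 d⁻¹.
k_r(10.4) = 0.1736 × 1.024^(10.4−20) = 0.1736 × 0.7964 = 0.1382 d⁻¹.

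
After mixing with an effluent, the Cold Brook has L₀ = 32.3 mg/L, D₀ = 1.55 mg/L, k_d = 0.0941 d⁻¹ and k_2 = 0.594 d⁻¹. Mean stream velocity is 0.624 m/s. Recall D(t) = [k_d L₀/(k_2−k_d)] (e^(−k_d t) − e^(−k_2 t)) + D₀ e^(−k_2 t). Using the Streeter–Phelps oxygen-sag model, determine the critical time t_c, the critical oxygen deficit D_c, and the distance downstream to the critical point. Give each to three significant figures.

t_c ≈ 3.10 d; D_c ≈ 3.82 mg/L; x_c ≈ 167 km

t_c = [1/(k_2−k_d)] ln[(k_2/k_d)(1 − D₀(k_2−k_d)/(k_d L₀))]
= [1/(0.594−0.0941)] ln[(0.594/0.0941)(1 − 1.55×0.4999/(0.0941×32.3))]
= (1/0.4999) ln[6.312 × 0.7451] = 2.000 × ln(4.703) = 2.000 × 1.548 = 3.097 d.
D_c = (k_d/k_2) L₀ e^(−k_d t_c) = (0.0941/0.594) × 32.3 × e^(−0.0941×3.097) = 0.1584 × 32.3 × 0.7472 = 3.823 mg/L.
x_c = v t_c = 0.624 m/s × 3.097 d × 86400 s/d = 167000 m ≈ 167 km.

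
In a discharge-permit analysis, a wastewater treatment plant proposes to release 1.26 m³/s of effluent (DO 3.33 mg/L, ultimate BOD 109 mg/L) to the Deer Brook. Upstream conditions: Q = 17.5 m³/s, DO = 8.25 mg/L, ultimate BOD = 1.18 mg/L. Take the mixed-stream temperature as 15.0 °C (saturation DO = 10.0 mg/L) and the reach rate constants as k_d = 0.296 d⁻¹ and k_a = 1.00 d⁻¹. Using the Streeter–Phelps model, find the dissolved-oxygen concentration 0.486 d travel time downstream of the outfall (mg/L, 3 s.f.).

DO ≈ 7.83 mg/L

Mixed DO = (17.5×8.25 + 1.26×3.33)/(17.5+1.26) = 148.6/18.76 = 7.920 mg/L.
Mixed L₀ = (17.5×1.18 + 1.26×109)/(18.76) = 158.0/18.76 = 8.422 mg/L.
Initial deficit D₀ = C_s − DO₀ = 10.0 − 7.920 = 2.080 mg/L.
D(0.486) = [0.296×8.422/(1.00−0.296)](e^(−0.296×0.486) − e^(−1.00×0.486)) + 2.080 e^(−1.00×0.486)
= 3.541 × (0.8660 − 0.6151) + 2.080 × 0.6151 = 2.168 mg/L.
DO = 10.0 − 2.168 = 7.832 mg/L.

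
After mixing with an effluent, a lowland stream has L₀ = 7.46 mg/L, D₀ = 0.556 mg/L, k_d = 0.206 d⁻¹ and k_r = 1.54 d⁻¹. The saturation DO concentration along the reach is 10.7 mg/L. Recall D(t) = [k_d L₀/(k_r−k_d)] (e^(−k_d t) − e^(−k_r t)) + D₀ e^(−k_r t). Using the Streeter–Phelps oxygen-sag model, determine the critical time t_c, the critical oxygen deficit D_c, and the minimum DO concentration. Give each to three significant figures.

t_c ≈ 1.01 d; D_c ≈ 0.810 mg/L; min DO ≈ 9.89 mg/L

t_c = [1/(k_r−k_d)] ln[(k_r/k_d)(1 − D₀(k_r−k_d)/(k_d L₀))]
= [1/(1.54−0.206)] ln[(1.54/0.206)(1 − 0.556×1.334/(0.206×7.46))]
= (1/1.334) ln[7.476 × 0.5174] = 0.7496 × ln(3.868) = 0.7496 × 1.353 = 1.014 d.
D_c = (k_d/k_r) L₀ e^(−k_d t_c) = (0.206/1.54) × 7.46 × e^(−0.206×1.014) = 0.1338 × 7.46 × 0.8115 = 0.8098 mg/L.
Minimum DO = C_s − D_c = 10.7 − 0.8098 = 9.890 mg/L.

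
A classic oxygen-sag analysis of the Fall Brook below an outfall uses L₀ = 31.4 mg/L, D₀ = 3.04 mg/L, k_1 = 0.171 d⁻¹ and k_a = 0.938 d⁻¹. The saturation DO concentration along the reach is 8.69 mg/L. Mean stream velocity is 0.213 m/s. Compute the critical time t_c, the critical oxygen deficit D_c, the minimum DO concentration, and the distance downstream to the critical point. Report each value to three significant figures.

t_c ≈ 1.48 d; D_c ≈ 4.45 mg/L; min DO ≈ 4.24 mg/L; x_c ≈ 27.2 km

With k_a/k_1 = 5.485 and 1 − D₀(k_a−k_1)/(k_1 L₀) = 0.5657,
t_c = ln(5.485 × 0.5657) / (0.938 − 0.171) = ln(3.103) / 0.7670 = 1.132/0.7670 = 1.477 d.
L(t_c) = L₀ e^(−k_1 t_c) = 31.4 × 0.7769 = 24.39 mg/L, and at the critical point k_a D_c = k_1 L, so D_c = (0.171/0.938) × 24.39 = 4.447 mg/L.
Minimum DO = C_s − D_c = 8.69 − 4.447 = 4.243 mg/L.
x_c = v t_c = 0.213 m/s × 1.477 d × 86400 s/d = 27170 m ≈ 27.2 km.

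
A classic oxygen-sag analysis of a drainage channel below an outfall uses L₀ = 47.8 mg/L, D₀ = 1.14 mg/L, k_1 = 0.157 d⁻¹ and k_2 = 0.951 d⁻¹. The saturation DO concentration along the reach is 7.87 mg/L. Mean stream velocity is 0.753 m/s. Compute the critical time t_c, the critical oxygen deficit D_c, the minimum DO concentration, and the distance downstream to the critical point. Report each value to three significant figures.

t_c ≈ 2.11 d; D_c ≈ 5.67 mg/L; min DO ≈ 2.20 mg/L; x_c ≈ 137 km

With k_2/k_1 = 6.057 and 1 − D₀(k_2−k_1)/(k_1 L₀) = 0.8794,
t_c = ln(6.057 × 0.8794) / (0.951 − 0.157) = ln(5.327) / 0.7940 = 1.673/0.7940 = 2.107 d.
D_c = (k_1/k_2) L₀ e^(−k_1 t_c) = (0.157/0.951) × 47.8 × e^(−0.157×2.107) = 0.1651 × 47.8 × 0.7184 = 5.669 mg/L.
Minimum DO = C_s − D_c = 7.87 − 5.669 = 2.201 mg/L.
x_c = v t_c = 0.753 m/s × 2.107 d × 86400 s/d = 137100 m ≈ 137 km.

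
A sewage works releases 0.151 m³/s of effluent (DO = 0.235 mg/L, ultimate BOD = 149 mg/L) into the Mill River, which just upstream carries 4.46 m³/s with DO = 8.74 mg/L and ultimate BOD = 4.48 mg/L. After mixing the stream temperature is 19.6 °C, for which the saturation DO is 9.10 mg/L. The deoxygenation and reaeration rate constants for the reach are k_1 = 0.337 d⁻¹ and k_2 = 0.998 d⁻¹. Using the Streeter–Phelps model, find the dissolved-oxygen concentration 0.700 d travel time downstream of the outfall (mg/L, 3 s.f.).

Mixed DO = (4.46×8.74 + 0.151×0.235)/(4.46+0.151) = 39.02/4.611 = 8.461 mg/L.
Mixed L₀ = (4.46×4.48 + 0.151×149)/(4.611) = 42.48/4.611 = 9.213 mg/L.
Initial deficit D₀ = C_s − DO₀ = 9.10 − 8.461 = 0.6385 mg/L.
D(0.700) = [0.337×9.213/(0.998−0.337)](e^(−0.337×0.700) − e^(−0.998×0.700)) + 0.6385 e^(−0.998×0.700)
= 4.697 × (0.7899 − 0.4973) + 0.6385 × 0.4973 = 1.692 mg/L.
DO = 9.10 − 1.692 = 7.408 mg/L.

DO ≈ 7.41 mg/L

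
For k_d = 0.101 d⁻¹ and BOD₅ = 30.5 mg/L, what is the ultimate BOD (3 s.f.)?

L₀ ≈ 76.9 mg/L

BOD₅ = L₀(1 − e^(−5k_d)) ⇒ L₀ = BOD₅ / (1 − e^(−5×0.101))
= 30.5 / (1 − 0.6035) = 30.5 / 0.3965 = 76.92 mg/L.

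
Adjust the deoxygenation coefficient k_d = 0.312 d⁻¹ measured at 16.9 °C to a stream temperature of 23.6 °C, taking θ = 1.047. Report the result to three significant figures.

k_d(T₂) = k_d(T₁) · θ^(T₂−T₁) = 0.312 × 1.047^(23.6−16.9)
= 0.312 × 1.047^6.70 = 0.312 × 1.360 = 0.4244 d⁻¹.

k_d ≈ 0.424 d⁻¹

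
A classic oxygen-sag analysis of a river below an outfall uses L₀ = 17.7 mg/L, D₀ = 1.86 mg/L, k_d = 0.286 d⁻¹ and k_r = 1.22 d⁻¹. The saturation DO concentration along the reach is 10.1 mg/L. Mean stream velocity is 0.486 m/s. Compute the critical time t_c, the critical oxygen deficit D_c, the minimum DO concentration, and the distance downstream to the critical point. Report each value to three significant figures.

With k_r/k_d = 4.266 and 1 − D₀(k_r−k_d)/(k_d L₀) = 0.6568,
t_c = ln(4.266 × 0.6568) / (1.22 − 0.286) = ln(2.802) / 0.9340 = 1.030/0.9340 = 1.103 d.
D_c = (k_d/k_r) L₀ e^(−k_d t_c) = (0.286/1.22) × 17.7 × e^(−0.286×1.103) = 0.2344 × 17.7 × 0.7294 = 3.027 mg/L.
Minimum DO = C_s − D_c = 10.1 − 3.027 = 7.073 mg/L.
x_c = v t_c = 0.486 m/s × 1.103 d × 86400 s/d = 46320 m ≈ 46.3 km.

t_c ≈ 1.10 d; D_c ≈ 3.03 mg/L; min DO ≈ 7.07 mg/L; x_c ≈ 46.3 km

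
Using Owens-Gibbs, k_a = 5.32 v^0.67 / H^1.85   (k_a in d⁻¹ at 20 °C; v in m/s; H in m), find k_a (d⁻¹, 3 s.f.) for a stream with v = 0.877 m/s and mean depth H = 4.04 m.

k_a ≈ 0.368 d⁻¹

k_a = 5.32 × 0.877^0.67 / 4.04^1.85 = 5.32 × 0.9158 / 13.24 = 0.3681 d⁻¹.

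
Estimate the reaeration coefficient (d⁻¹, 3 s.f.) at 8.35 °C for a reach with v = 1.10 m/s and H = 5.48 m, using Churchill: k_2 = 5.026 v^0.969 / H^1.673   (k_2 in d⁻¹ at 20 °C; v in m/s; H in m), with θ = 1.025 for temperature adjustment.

k_2(20) = 5.026 × 1.10^0.969 / 5.48^1.673 = 5.026 × 1.097 / 17.22 = 0.3201 d⁻¹.
k_2(8.35) = 0.3201 × 1.025^(8.35−20) = 0.3201 × 0.7500 = 0.2401 d⁻¹.

k_2 ≈ 0.240 d⁻¹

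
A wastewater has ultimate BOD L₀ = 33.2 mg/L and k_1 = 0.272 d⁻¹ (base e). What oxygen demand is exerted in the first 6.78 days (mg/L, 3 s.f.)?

y_t = L₀(1 − e^(−k_1 t)) = 33.2 × (1 − e^(−0.272×6.78))
= 33.2 × (1 − 0.1582) = 33.2 × 0.8418 = 27.95 mg/L.

y ≈ 27.9 mg/L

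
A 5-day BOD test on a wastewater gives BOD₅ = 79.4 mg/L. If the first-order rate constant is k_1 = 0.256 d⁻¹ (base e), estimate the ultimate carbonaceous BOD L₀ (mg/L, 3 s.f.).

L₀ ≈ 110 mg/L

BOD₅ = L₀(1 − e^(−5k_1)) ⇒ L₀ = BOD₅ / (1 − e^(−5×0.256))
= 79.4 / (1 − 0.2780) = 79.4 / 0.7220 = 110.0 mg/L.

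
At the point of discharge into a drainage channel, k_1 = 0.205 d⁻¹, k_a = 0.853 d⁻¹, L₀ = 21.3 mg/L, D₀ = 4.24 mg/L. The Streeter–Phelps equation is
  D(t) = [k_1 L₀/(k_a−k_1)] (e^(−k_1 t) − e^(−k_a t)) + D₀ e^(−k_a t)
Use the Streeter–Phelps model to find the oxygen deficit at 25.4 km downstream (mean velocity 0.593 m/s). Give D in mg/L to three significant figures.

Travel time t = x/v = 25.4 km / (0.593 m/s) = 25400 m / 0.593 m/s = 42830 s = 0.4958 d.
k_1 L₀/(k_a−k_1) = 0.205×21.3/(0.853−0.205) = 4.367/0.6480 = 6.738 mg/L.
e^(−k_1 t) = e^(−0.205×0.4958) = 0.9034; e^(−k_a t) = e^(−0.853×0.4958) = 0.6552.
D = 6.738 × (0.9034 − 0.6552) + 4.24 × 0.6552 = 1.673 + 2.778 = 4.450 mg/L.

D ≈ 4.45 mg/L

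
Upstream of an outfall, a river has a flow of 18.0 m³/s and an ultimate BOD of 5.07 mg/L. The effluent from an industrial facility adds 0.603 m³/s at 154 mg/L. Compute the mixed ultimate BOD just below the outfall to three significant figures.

9.90 mg/L

Flow-weighted mixing: C = (Q_r C_r + Q_w C_w)/(Q_r + Q_w)
= (18.0×5.07 + 0.603×154)/(18.0 + 0.603) = 184.1/18.60 = 9.897 mg/L.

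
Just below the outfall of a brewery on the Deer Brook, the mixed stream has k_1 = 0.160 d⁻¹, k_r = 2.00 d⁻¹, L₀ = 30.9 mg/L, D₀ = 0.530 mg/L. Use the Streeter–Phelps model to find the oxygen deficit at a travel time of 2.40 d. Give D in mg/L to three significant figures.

k_1 L₀/(k_r−k_1) = 0.160×30.9/(2.00−0.160) = 4.944/1.840 = 2.687 mg/L.
e^(−k_1 t) = e^(−0.160×2.400) = 0.6811; e^(−k_r t) = e^(−2.00×2.400) = 0.008230.
D = 2.687 × (0.6811 − 0.008230) + 0.530 × 0.008230 = 1.808 + 0.004362 = 1.812 mg/L.

D ≈ 1.81 mg/L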